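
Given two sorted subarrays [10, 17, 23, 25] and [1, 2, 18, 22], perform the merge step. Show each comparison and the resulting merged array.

Merging process:

Compare 10 vs 1: take 1 from right. Merged: [1]
Compare 10 vs 2: take 2 from right. Merged: [1, 2]
Compare 10 vs 18: take 10 from left. Merged: [1, 2, 10]
Compare 17 vs 18: take 17 from left. Merged: [1, 2, 10, 17]
Compare 23 vs 18: take 18 from right. Merged: [1, 2, 10, 17, 18]
Compare 23 vs 22: take 22 from right. Merged: [1, 2, 10, 17, 18, 22]
Append remaining from left: [23, 25]. Merged: [1, 2, 10, 17, 18, 22, 23, 25]

Final merged array: [1, 2, 10, 17, 18, 22, 23, 25]
Total comparisons: 6

The merged array is [1, 2, 10, 17, 18, 22, 23, 25], requiring 6 comparisons. The merge step runs in O(n) time where n is the total number of elements.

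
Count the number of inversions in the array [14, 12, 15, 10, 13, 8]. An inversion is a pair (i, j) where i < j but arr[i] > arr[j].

Finding inversions in [14, 12, 15, 10, 13, 8]:

(0, 1): arr[0]=14 > arr[1]=12
(0, 3): arr[0]=14 > arr[3]=10
(0, 4): arr[0]=14 > arr[4]=13
(0, 5): arr[0]=14 > arr[5]=8
(1, 3): arr[1]=12 > arr[3]=10
(1, 5): arr[1]=12 > arr[5]=8
(2, 3): arr[2]=15 > arr[3]=10
(2, 4): arr[2]=15 > arr[4]=13
(2, 5): arr[2]=15 > arr[5]=8
(3, 5): arr[3]=10 > arr[5]=8
(4, 5): arr[4]=13 > arr[5]=8

Total inversions: 11

The array has 11 inversion(s): (0,1), (0,3), (0,4), (0,5), (1,3), (1,5), (2,3), (2,4), (2,5), (3,5), (4,5). Each pair (i,j) satisfies i < j and arr[i] > arr[j].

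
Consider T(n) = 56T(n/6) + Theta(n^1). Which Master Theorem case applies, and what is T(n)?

Master Theorem for T(n) = 56T(n/6) + O(n^1):

a = 56, b = 6, c = 1
log_b(a) = log_6(56) = 2.2466

Case 1: c = 1 < log_6(56) = 2.2466
T(n) = O(n^(log_6 56))

For T(n) = 56T(n/6) + O(n^1): log_6(56) = 2.2466. This is Case 1 of the Master Theorem (c < log_b(a), work dominated by leaves), giving O(n^(log_6 56)).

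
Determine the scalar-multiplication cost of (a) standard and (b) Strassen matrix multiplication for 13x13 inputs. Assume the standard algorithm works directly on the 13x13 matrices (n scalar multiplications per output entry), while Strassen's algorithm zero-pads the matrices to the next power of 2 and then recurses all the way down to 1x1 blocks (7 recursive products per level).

Matrix multiplication for 13x13 matrices:

Strassen's algorithm requires power-of-2 dimensions. Pad 13x13 to 16x16 (next power of 2).

Standard algorithm: 13^3 = 2197 multiplications
Strassen's algorithm: 7^(log2(16)) = 7^4 = 2401 multiplications
Difference: 2197 - 2401 = -204 (Strassen uses MORE here due to padding overhead — for small or just-over-power-of-2 n, padding can outweigh the per-level savings)

Standard: 2197 multiplications (13^3). Strassen: 2401 multiplications (7^4, after padding to 16x16). Strassen reduces 8 recursive multiplications to 7 at each level.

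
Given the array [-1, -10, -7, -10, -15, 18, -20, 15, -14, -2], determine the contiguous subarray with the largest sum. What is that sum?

Using Kadane's algorithm on [-1, -10, -7, -10, -15, 18, -20, 15, -14, -2]:

Scanning through the array:
Position 1 (value -10): max_ending_here = -10, max_so_far = -1
Position 2 (value -7): max_ending_here = -7, max_so_far = -1
Position 3 (value -10): max_ending_here = -10, max_so_far = -1
Position 4 (value -15): max_ending_here = -15, max_so_far = -1
Position 5 (value 18): max_ending_here = 18, max_so_far = 18
Position 6 (value -20): max_ending_here = -2, max_so_far = 18
Position 7 (value 15): max_ending_here = 15, max_so_far = 18
Position 8 (value -14): max_ending_here = 1, max_so_far = 18
Position 9 (value -2): max_ending_here = -1, max_so_far = 18

Maximum subarray: [18]
Maximum sum: 18

The maximum subarray is [18] with sum 18. This subarray runs from index 5 to index 5.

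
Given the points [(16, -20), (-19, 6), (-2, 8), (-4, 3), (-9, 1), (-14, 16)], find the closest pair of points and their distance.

Computing all pairwise distances among 6 points:

d((16, -20), (-19, 6)) = 43.6005
d((16, -20), (-2, 8)) = 33.2866
d((16, -20), (-4, 3)) = 30.4795
d((16, -20), (-9, 1)) = 32.6497
d((16, -20), (-14, 16)) = 46.8615
d((-19, 6), (-2, 8)) = 17.1172
d((-19, 6), (-4, 3)) = 15.2971
d((-19, 6), (-9, 1)) = 11.1803
d((-19, 6), (-14, 16)) = 11.1803
d((-2, 8), (-4, 3)) = 5.3852 <-- minimum
d((-2, 8), (-9, 1)) = 9.8995
d((-2, 8), (-14, 16)) = 14.4222
d((-4, 3), (-9, 1)) = 5.3852 <-- minimum
d((-4, 3), (-14, 16)) = 16.4012
d((-9, 1), (-14, 16)) = 15.8114

Minimum distance: 5.3852 (tie among 2 pairs: (-2, 8) and (-4, 3); (-4, 3) and (-9, 1))

The minimum Euclidean distance is 5.3852. There is a tie: 2 pairs achieve this minimum — (-2, 8) and (-4, 3); (-4, 3) and (-9, 1). Any of these is a valid closest pair. For 6 points, brute-force pairwise comparison is shown above. For large n, the divide-and-conquer algorithm (sort by x, recurse on halves, check the dividing strip) achieves O(n log n).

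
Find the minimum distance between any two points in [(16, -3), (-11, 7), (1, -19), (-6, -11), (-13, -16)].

Computing all pairwise distances among 5 points:

d((16, -3), (-11, 7)) = 28.7924
d((16, -3), (1, -19)) = 21.9317
d((16, -3), (-6, -11)) = 23.4094
d((16, -3), (-13, -16)) = 31.7805
d((-11, 7), (1, -19)) = 28.6356
d((-11, 7), (-6, -11)) = 18.6815
d((-11, 7), (-13, -16)) = 23.0868
d((1, -19), (-6, -11)) = 10.6301
d((1, -19), (-13, -16)) = 14.3178
d((-6, -11), (-13, -16)) = 8.6023 <-- minimum

Closest pair: (-6, -11) and (-13, -16) with distance 8.6023

The closest pair is (-6, -11) and (-13, -16) with Euclidean distance 8.6023. For 5 points, brute-force pairwise comparison is shown above. For large n, the divide-and-conquer algorithm (sort by x, recurse on halves, check the dividing strip) achieves O(n log n).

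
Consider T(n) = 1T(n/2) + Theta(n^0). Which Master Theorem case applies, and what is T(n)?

Master Theorem for T(n) = 1T(n/2) + O(n^0):

a = 1, b = 2, c = 0
log_b(a) = log_2(1) = 0.0000

Case 2: c = 0 = log_2(1) = 0.0000
T(n) = O(n^0 log n) = O(log n)

For T(n) = 1T(n/2) + O(n^0): log_2(1) = 0.0000. This is Case 2 of the Master Theorem (c = log_b(a), equal work at all levels), giving O(log n).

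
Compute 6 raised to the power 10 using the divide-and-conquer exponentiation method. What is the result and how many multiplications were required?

Computing 6^10 by squaring (build up from 6^1; each line after the first costs one multiplication):

6^1 = 6
6^2 = (6^1)^2 = 6^2 = 36
6^4 = (6^2)^2 = 36^2 = 1296
6^5 = 6 * 6^4 = 6 * 1296 = 7776
6^10 = (6^5)^2 = 7776^2 = 60466176

Result: 60466176
Multiplications needed: 4 (4 lines after 6^1)

6^10 = 60466176. Using exponentiation by squaring, this requires 4 multiplications. The key idea: if the exponent is even, square the half-power; if odd, multiply by the base once.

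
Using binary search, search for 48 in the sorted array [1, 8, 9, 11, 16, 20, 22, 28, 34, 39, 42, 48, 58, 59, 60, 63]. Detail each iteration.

Binary search for 48 in [1, 8, 9, 11, 16, 20, 22, 28, 34, 39, 42, 48, 58, 59, 60, 63]:

lo=0, hi=15, mid=7, arr[mid]=28 -> 28 < 48, search right half
lo=8, hi=15, mid=11, arr[mid]=48 -> Found target at index 11!

Binary search finds 48 at index 11 after 2 comparisons. The search repeatedly halves the search space by comparing with the middle element.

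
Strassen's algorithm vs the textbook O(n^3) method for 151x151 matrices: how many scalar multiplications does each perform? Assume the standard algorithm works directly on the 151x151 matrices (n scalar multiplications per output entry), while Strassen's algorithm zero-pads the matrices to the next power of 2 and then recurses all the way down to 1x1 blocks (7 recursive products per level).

Matrix multiplication for 151x151 matrices:

Strassen's algorithm requires power-of-2 dimensions. Pad 151x151 to 256x256 (next power of 2).

Standard algorithm: 151^3 = 3442951 multiplications
Strassen's algorithm: 7^(log2(256)) = 7^8 = 5764801 multiplications
Difference: 3442951 - 5764801 = -2321850 (Strassen uses MORE here due to padding overhead — for small or just-over-power-of-2 n, padding can outweigh the per-level savings)

Standard: 3442951 multiplications (151^3). Strassen: 5764801 multiplications (7^8, after padding to 256x256). Strassen reduces 8 recursive multiplications to 7 at each level.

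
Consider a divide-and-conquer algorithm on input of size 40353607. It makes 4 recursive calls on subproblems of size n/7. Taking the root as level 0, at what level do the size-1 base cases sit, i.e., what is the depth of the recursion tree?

For divide and conquer with division factor 7:

Problem sizes at each level:
Level 0: 40353607
Level 1: 5764801
Level 2: 823543
Level 3: 117649
Level 4: 16807
Level 5: 2401
Level 6: 343
Level 7: 49
Level 8: 7
Level 9: 1

The root is level 0 and the size-1 base case is level 9 (the tree spans levels 0 through 9, i.e. 10 levels counting the root), so the depth is the number of divisions: log_7(40353607) = 9

The recursion tree depth is log_7(40353607) = 9. At each level, the problem size is divided by 7, so it takes 9 divisions to reduce to a base case of size 1. The algorithm makes 4 recursive calls at each level.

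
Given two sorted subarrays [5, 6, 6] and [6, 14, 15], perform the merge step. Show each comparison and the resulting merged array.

Merging process:

Compare 5 vs 6: take 5 from left. Merged: [5]
Compare 6 vs 6: take 6 from left. Merged: [5, 6]
Compare 6 vs 6: take 6 from left. Merged: [5, 6, 6]
Append remaining from right: [6, 14, 15]. Merged: [5, 6, 6, 6, 14, 15]

Final merged array: [5, 6, 6, 6, 14, 15]
Total comparisons: 3

The merged array is [5, 6, 6, 6, 14, 15], requiring 3 comparisons. The merge step runs in O(n) time where n is the total number of elements.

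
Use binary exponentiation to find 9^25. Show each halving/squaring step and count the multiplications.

Computing 9^25 by squaring (build up from 9^1; each line after the first costs one multiplication):

9^1 = 9
9^2 = (9^1)^2 = 9^2 = 81
9^3 = 9 * 9^2 = 9 * 81 = 729
9^6 = (9^3)^2 = 729^2 = 531441
9^12 = (9^6)^2 = 531441^2 = 282429536481
9^24 = (9^12)^2 = 282429536481^2 = 79766443076872509863361
9^25 = 9 * 9^24 = 9 * 79766443076872509863361 = 717897987691852588770249

Result: 717897987691852588770249
Multiplications needed: 6 (6 lines after 9^1)

9^25 = 717897987691852588770249. Using exponentiation by squaring, this requires 6 multiplications. The key idea: if the exponent is even, square the half-power; if odd, multiply by the base once.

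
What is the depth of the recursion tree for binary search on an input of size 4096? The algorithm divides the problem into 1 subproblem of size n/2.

For divide and conquer with division factor 2:

Problem sizes at each level:
Level 0: 4096
Level 1: 2048
Level 2: 1024
Level 3: 512
Level 4: 256
Level 5: 128
Level 6: 64
Level 7: 32
Level 8: 16
Level 9: 8
Level 10: 4
Level 11: 2
Level 12: 1

The root is level 0 and the size-1 base case is level 12 (the tree spans levels 0 through 12, i.e. 13 levels counting the root), so the depth is the number of divisions: log_2(4096) = 12

The recursion tree depth is log_2(4096) = 12. At each level, the problem size is divided by 2, so it takes 12 divisions to reduce to a base case of size 1. The algorithm makes 1 recursive call at each level.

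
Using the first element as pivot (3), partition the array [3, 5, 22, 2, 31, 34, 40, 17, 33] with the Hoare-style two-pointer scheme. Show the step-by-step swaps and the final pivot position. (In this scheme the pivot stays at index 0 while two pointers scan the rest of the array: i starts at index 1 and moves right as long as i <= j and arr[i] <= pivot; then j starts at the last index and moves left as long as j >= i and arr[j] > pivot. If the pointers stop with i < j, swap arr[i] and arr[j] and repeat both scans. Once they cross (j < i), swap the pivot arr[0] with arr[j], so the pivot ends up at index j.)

Hoare-style two-pointer partition with pivot = 3:

Initial array: [3, 5, 22, 2, 31, 34, 40, 17, 33]

Pointers start at i = 1, j = 8.
i stops at index 1 (arr[1]=5 > 3), j stops at index 3 (arr[3]=2 <= 3): swap arr[1] and arr[3], array becomes [3, 2, 22, 5, 31, 34, 40, 17, 33]
i ends at 2, j ends at 1: the pointers have crossed (j < i), so scanning stops.

Swap pivot arr[0] with arr[1] to place pivot at position 1: [2, 3, 22, 5, 31, 34, 40, 17, 33]
Pivot position: 1

After partitioning with pivot 3, the array becomes [2, 3, 22, 5, 31, 34, 40, 17, 33]. The pivot is placed at index 1. All elements to the left of the pivot are <= 3, and all elements to the right are > 3.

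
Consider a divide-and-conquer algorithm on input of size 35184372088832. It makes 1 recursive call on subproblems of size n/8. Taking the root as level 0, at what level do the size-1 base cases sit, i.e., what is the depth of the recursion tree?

For divide and conquer with division factor 8:

Problem sizes at each level:
Level 0: 35184372088832
Level 1: 4398046511104
Level 2: 549755813888
Level 3: 68719476736
Level 4: 8589934592
Level 5: 1073741824
Level 6: 134217728
Level 7: 16777216
Level 8: 2097152
Level 9: 262144
Level 10: 32768
Level 11: 4096
Level 12: 512
Level 13: 64
Level 14: 8
Level 15: 1

The root is level 0 and the size-1 base case is level 15 (the tree spans levels 0 through 15, i.e. 16 levels counting the root), so the depth is the number of divisions: log_8(35184372088832) = 15

The recursion tree depth is log_8(35184372088832) = 15. At each level, the problem size is divided by 8, so it takes 15 divisions to reduce to a base case of size 1. The algorithm makes 1 recursive call at each level.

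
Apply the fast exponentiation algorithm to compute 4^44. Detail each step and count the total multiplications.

Computing 4^44 by squaring (build up from 4^1; each line after the first costs one multiplication):

4^1 = 4
4^2 = (4^1)^2 = 4^2 = 16
4^4 = (4^2)^2 = 16^2 = 256
4^5 = 4 * 4^4 = 4 * 256 = 1024
4^10 = (4^5)^2 = 1024^2 = 1048576
4^11 = 4 * 4^10 = 4 * 1048576 = 4194304
4^22 = (4^11)^2 = 4194304^2 = 17592186044416
4^44 = (4^22)^2 = 17592186044416^2 = 309485009821345068724781056

Result: 309485009821345068724781056
Multiplications needed: 7 (7 lines after 4^1)

4^44 = 309485009821345068724781056. Using exponentiation by squaring, this requires 7 multiplications. The key idea: if the exponent is even, square the half-power; if odd, multiply by the base once.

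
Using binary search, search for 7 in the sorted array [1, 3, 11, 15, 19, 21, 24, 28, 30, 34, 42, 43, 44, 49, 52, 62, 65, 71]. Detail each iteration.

Binary search for 7 in [1, 3, 11, 15, 19, 21, 24, 28, 30, 34, 42, 43, 44, 49, 52, 62, 65, 71]:

lo=0, hi=17, mid=8, arr[mid]=30 -> 30 > 7, search left half
lo=0, hi=7, mid=3, arr[mid]=15 -> 15 > 7, search left half
lo=0, hi=2, mid=1, arr[mid]=3 -> 3 < 7, search right half
lo=2, hi=2, mid=2, arr[mid]=11 -> 11 > 7, search left half
lo=2 > hi=1, target 7 not found

Binary search determines that 7 is not in the array after 4 comparisons. The search space was exhausted without finding the target.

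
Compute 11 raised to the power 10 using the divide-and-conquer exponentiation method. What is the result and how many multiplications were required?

Computing 11^10 by squaring (build up from 11^1; each line after the first costs one multiplication):

11^1 = 11
11^2 = (11^1)^2 = 11^2 = 121
11^4 = (11^2)^2 = 121^2 = 14641
11^5 = 11 * 11^4 = 11 * 14641 = 161051
11^10 = (11^5)^2 = 161051^2 = 25937424601

Result: 25937424601
Multiplications needed: 4 (4 lines after 11^1)

11^10 = 25937424601. Using exponentiation by squaring, this requires 4 multiplications. The key idea: if the exponent is even, square the half-power; if odd, multiply by the base once.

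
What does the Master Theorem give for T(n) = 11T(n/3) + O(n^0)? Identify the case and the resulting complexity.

Master Theorem for T(n) = 11T(n/3) + O(n^0):

a = 11, b = 3, c = 0
log_b(a) = log_3(11) = 2.1827

Case 1: c = 0 < log_3(11) = 2.1827
T(n) = O(n^(log_3 11))

For T(n) = 11T(n/3) + O(n^0): log_3(11) = 2.1827. This is Case 1 of the Master Theorem (c < log_b(a), work dominated by leaves), giving O(n^(log_3 11)).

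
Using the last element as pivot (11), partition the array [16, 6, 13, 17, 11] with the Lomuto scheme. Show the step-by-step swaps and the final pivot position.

Lomuto partition with pivot = 11:

Initial array: [16, 6, 13, 17, 11]

arr[0]=16 > 11: no swap
arr[1]=6 <= 11: swap with position 0, array becomes [6, 16, 13, 17, 11]
arr[2]=13 > 11: no swap
arr[3]=17 > 11: no swap

Place pivot at position 1: [6, 11, 13, 17, 16]
Pivot position: 1

After partitioning with pivot 11, the array becomes [6, 11, 13, 17, 16]. The pivot is placed at index 1. All elements to the left of the pivot are <= 11, and all elements to the right are > 11.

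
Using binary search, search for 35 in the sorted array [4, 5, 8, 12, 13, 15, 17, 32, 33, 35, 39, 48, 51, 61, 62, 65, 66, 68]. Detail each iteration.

Binary search for 35 in [4, 5, 8, 12, 13, 15, 17, 32, 33, 35, 39, 48, 51, 61, 62, 65, 66, 68]:

lo=0, hi=17, mid=8, arr[mid]=33 -> 33 < 35, search right half
lo=9, hi=17, mid=13, arr[mid]=61 -> 61 > 35, search left half
lo=9, hi=12, mid=10, arr[mid]=39 -> 39 > 35, search left half
lo=9, hi=9, mid=9, arr[mid]=35 -> Found target at index 9!

Binary search finds 35 at index 9 after 4 comparisons. The search repeatedly halves the search space by comparing with the middle element.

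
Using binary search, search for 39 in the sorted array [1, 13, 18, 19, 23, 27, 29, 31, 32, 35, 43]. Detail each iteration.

Binary search for 39 in [1, 13, 18, 19, 23, 27, 29, 31, 32, 35, 43]:

lo=0, hi=10, mid=5, arr[mid]=27 -> 27 < 39, search right half
lo=6, hi=10, mid=8, arr[mid]=32 -> 32 < 39, search right half
lo=9, hi=10, mid=9, arr[mid]=35 -> 35 < 39, search right half
lo=10, hi=10, mid=10, arr[mid]=43 -> 43 > 39, search left half
lo=10 > hi=9, target 39 not found

Binary search determines that 39 is not in the array after 4 comparisons. The search space was exhausted without finding the target.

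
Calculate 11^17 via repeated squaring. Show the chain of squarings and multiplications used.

Computing 11^17 by squaring (build up from 11^1; each line after the first costs one multiplication):

11^1 = 11
11^2 = (11^1)^2 = 11^2 = 121
11^4 = (11^2)^2 = 121^2 = 14641
11^8 = (11^4)^2 = 14641^2 = 214358881
11^16 = (11^8)^2 = 214358881^2 = 45949729863572161
11^17 = 11 * 11^16 = 11 * 45949729863572161 = 505447028499293771

Result: 505447028499293771
Multiplications needed: 5 (5 lines after 11^1)

11^17 = 505447028499293771. Using exponentiation by squaring, this requires 5 multiplications. The key idea: if the exponent is even, square the half-power; if odd, multiply by the base once.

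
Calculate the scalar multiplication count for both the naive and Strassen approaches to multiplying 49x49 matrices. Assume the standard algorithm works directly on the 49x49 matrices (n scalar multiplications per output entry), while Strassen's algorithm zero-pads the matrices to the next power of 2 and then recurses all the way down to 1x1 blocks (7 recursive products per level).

Matrix multiplication for 49x49 matrices:

Strassen's algorithm requires power-of-2 dimensions. Pad 49x49 to 64x64 (next power of 2).

Standard algorithm: 49^3 = 117649 multiplications
Strassen's algorithm: 7^(log2(64)) = 7^6 = 117649 multiplications
Savings: 117649 - 117649 = 0 multiplications

Standard: 117649 multiplications (49^3). Strassen: 117649 multiplications (7^6, after padding to 64x64). Strassen reduces 8 recursive multiplications to 7 at each level.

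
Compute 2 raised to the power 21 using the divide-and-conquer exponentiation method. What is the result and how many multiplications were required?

Computing 2^21 by squaring (build up from 2^1; each line after the first costs one multiplication):

2^1 = 2
2^2 = (2^1)^2 = 2^2 = 4
2^4 = (2^2)^2 = 4^2 = 16
2^5 = 2 * 2^4 = 2 * 16 = 32
2^10 = (2^5)^2 = 32^2 = 1024
2^20 = (2^10)^2 = 1024^2 = 1048576
2^21 = 2 * 2^20 = 2 * 1048576 = 2097152

Result: 2097152
Multiplications needed: 6 (6 lines after 2^1)

2^21 = 2097152. Using exponentiation by squaring, this requires 6 multiplications. The key idea: if the exponent is even, square the half-power; if odd, multiply by the base once.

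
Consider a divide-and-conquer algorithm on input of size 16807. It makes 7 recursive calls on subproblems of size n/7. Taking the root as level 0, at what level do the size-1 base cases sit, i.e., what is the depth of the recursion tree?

For divide and conquer with division factor 7:

Problem sizes at each level:
Level 0: 16807
Level 1: 2401
Level 2: 343
Level 3: 49
Level 4: 7
Level 5: 1

The root is level 0 and the size-1 base case is level 5 (the tree spans levels 0 through 5, i.e. 6 levels counting the root), so the depth is the number of divisions: log_7(16807) = 5

The recursion tree depth is log_7(16807) = 5. At each level, the problem size is divided by 7, so it takes 5 divisions to reduce to a base case of size 1. The algorithm makes 7 recursive calls at each level.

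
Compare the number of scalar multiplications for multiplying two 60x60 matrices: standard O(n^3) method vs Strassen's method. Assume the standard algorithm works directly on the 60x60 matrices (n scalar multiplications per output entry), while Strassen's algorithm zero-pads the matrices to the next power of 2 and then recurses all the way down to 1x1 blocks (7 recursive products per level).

Matrix multiplication for 60x60 matrices:

Strassen's algorithm requires power-of-2 dimensions. Pad 60x60 to 64x64 (next power of 2).

Standard algorithm: 60^3 = 216000 multiplications
Strassen's algorithm: 7^(log2(64)) = 7^6 = 117649 multiplications
Savings: 216000 - 117649 = 98351 multiplications

Standard: 216000 multiplications (60^3). Strassen: 117649 multiplications (7^6, after padding to 64x64). Strassen reduces 8 recursive multiplications to 7 at each level.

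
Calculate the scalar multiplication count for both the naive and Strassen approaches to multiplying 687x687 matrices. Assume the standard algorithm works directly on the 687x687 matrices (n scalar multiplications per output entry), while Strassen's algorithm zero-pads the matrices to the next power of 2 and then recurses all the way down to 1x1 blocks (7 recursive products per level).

Matrix multiplication for 687x687 matrices:

Strassen's algorithm requires power-of-2 dimensions. Pad 687x687 to 1024x1024 (next power of 2).

Standard algorithm: 687^3 = 324242703 multiplications
Strassen's algorithm: 7^(log2(1024)) = 7^10 = 282475249 multiplications
Savings: 324242703 - 282475249 = 41767454 multiplications

Standard: 324242703 multiplications (687^3). Strassen: 282475249 multiplications (7^10, after padding to 1024x1024). Strassen reduces 8 recursive multiplications to 7 at each level.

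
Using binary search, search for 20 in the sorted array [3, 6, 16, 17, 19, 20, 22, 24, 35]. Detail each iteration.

Binary search for 20 in [3, 6, 16, 17, 19, 20, 22, 24, 35]:

lo=0, hi=8, mid=4, arr[mid]=19 -> 19 < 20, search right half
lo=5, hi=8, mid=6, arr[mid]=22 -> 22 > 20, search left half
lo=5, hi=5, mid=5, arr[mid]=20 -> Found target at index 5!

Binary search finds 20 at index 5 after 3 comparisons. The search repeatedly halves the search space by comparing with the middle element.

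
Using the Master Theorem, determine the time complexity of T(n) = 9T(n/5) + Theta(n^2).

Master Theorem for T(n) = 9T(n/5) + O(n^2):

a = 9, b = 5, c = 2
log_b(a) = log_5(9) = 1.3652

Case 3: c = 2 > log_5(9) = 1.3652
T(n) = O(n^2) = O(n^2)

For T(n) = 9T(n/5) + O(n^2): log_5(9) = 1.3652. This is Case 3 of the Master Theorem (c > log_b(a), work dominated by root), giving O(n^2).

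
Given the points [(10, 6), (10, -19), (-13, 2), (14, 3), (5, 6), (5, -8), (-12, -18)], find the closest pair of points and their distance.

Computing all pairwise distances among 7 points:

d((10, 6), (10, -19)) = 25.0
d((10, 6), (-13, 2)) = 23.3452
d((10, 6), (14, 3)) = 5.0 <-- minimum
d((10, 6), (5, 6)) = 5.0 <-- minimum
d((10, 6), (5, -8)) = 14.8661
d((10, 6), (-12, -18)) = 32.5576
d((10, -19), (-13, 2)) = 31.1448
d((10, -19), (14, 3)) = 22.3607
d((10, -19), (5, 6)) = 25.4951
d((10, -19), (5, -8)) = 12.083
d((10, -19), (-12, -18)) = 22.0227
d((-13, 2), (14, 3)) = 27.0185
d((-13, 2), (5, 6)) = 18.4391
d((-13, 2), (5, -8)) = 20.5913
d((-13, 2), (-12, -18)) = 20.025
d((14, 3), (5, 6)) = 9.4868
d((14, 3), (5, -8)) = 14.2127
d((14, 3), (-12, -18)) = 33.4215
d((5, 6), (5, -8)) = 14.0
d((5, 6), (-12, -18)) = 29.4109
d((5, -8), (-12, -18)) = 19.7231

Minimum distance: 5.0 (tie among 2 pairs: (10, 6) and (14, 3); (10, 6) and (5, 6))

The minimum Euclidean distance is 5.0. There is a tie: 2 pairs achieve this minimum — (10, 6) and (14, 3); (10, 6) and (5, 6). Any of these is a valid closest pair. For 7 points, brute-force pairwise comparison is shown above. For large n, the divide-and-conquer algorithm (sort by x, recurse on halves, check the dividing strip) achieves O(n log n).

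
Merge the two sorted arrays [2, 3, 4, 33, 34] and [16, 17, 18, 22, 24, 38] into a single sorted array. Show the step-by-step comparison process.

Merging process:

Compare 2 vs 16: take 2 from left. Merged: [2]
Compare 3 vs 16: take 3 from left. Merged: [2, 3]
Compare 4 vs 16: take 4 from left. Merged: [2, 3, 4]
Compare 33 vs 16: take 16 from right. Merged: [2, 3, 4, 16]
Compare 33 vs 17: take 17 from right. Merged: [2, 3, 4, 16, 17]
Compare 33 vs 18: take 18 from right. Merged: [2, 3, 4, 16, 17, 18]
Compare 33 vs 22: take 22 from right. Merged: [2, 3, 4, 16, 17, 18, 22]
Compare 33 vs 24: take 24 from right. Merged: [2, 3, 4, 16, 17, 18, 22, 24]
Compare 33 vs 38: take 33 from left. Merged: [2, 3, 4, 16, 17, 18, 22, 24, 33]
Compare 34 vs 38: take 34 from left. Merged: [2, 3, 4, 16, 17, 18, 22, 24, 33, 34]
Append remaining from right: [38]. Merged: [2, 3, 4, 16, 17, 18, 22, 24, 33, 34, 38]

Final merged array: [2, 3, 4, 16, 17, 18, 22, 24, 33, 34, 38]
Total comparisons: 10

The merged array is [2, 3, 4, 16, 17, 18, 22, 24, 33, 34, 38], requiring 10 comparisons. The merge step runs in O(n) time where n is the total number of elements.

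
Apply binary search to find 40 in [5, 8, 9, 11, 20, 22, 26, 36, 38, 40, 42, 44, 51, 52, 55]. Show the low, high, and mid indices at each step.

Binary search for 40 in [5, 8, 9, 11, 20, 22, 26, 36, 38, 40, 42, 44, 51, 52, 55]:

lo=0, hi=14, mid=7, arr[mid]=36 -> 36 < 40, search right half
lo=8, hi=14, mid=11, arr[mid]=44 -> 44 > 40, search left half
lo=8, hi=10, mid=9, arr[mid]=40 -> Found target at index 9!

Binary search finds 40 at index 9 after 3 comparisons. The search repeatedly halves the search space by comparing with the middle element.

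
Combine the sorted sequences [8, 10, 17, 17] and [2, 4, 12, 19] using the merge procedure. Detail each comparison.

Merging process:

Compare 8 vs 2: take 2 from right. Merged: [2]
Compare 8 vs 4: take 4 from right. Merged: [2, 4]
Compare 8 vs 12: take 8 from left. Merged: [2, 4, 8]
Compare 10 vs 12: take 10 from left. Merged: [2, 4, 8, 10]
Compare 17 vs 12: take 12 from right. Merged: [2, 4, 8, 10, 12]
Compare 17 vs 19: take 17 from left. Merged: [2, 4, 8, 10, 12, 17]
Compare 17 vs 19: take 17 from left. Merged: [2, 4, 8, 10, 12, 17, 17]
Append remaining from right: [19]. Merged: [2, 4, 8, 10, 12, 17, 17, 19]

Final merged array: [2, 4, 8, 10, 12, 17, 17, 19]
Total comparisons: 7

The merged array is [2, 4, 8, 10, 12, 17, 17, 19], requiring 7 comparisons. The merge step runs in O(n) time where n is the total number of elements.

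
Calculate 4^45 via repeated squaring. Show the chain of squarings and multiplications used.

Computing 4^45 by squaring (build up from 4^1; each line after the first costs one multiplication):

4^1 = 4
4^2 = (4^1)^2 = 4^2 = 16
4^4 = (4^2)^2 = 16^2 = 256
4^5 = 4 * 4^4 = 4 * 256 = 1024
4^10 = (4^5)^2 = 1024^2 = 1048576
4^11 = 4 * 4^10 = 4 * 1048576 = 4194304
4^22 = (4^11)^2 = 4194304^2 = 17592186044416
4^44 = (4^22)^2 = 17592186044416^2 = 309485009821345068724781056
4^45 = 4 * 4^44 = 4 * 309485009821345068724781056 = 1237940039285380274899124224

Result: 1237940039285380274899124224
Multiplications needed: 8 (8 lines after 4^1)

4^45 = 1237940039285380274899124224. Using exponentiation by squaring, this requires 8 multiplications. The key idea: if the exponent is even, square the half-power; if odd, multiply by the base once.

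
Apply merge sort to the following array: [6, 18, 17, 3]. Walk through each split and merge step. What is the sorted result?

Merge sort trace:

Split: [6, 18, 17, 3] -> [6, 18] and [17, 3]
  Split: [6, 18] -> [6] and [18]
  Merge: [6] + [18] -> [6, 18]
  Split: [17, 3] -> [17] and [3]
  Merge: [17] + [3] -> [3, 17]
Merge: [6, 18] + [3, 17] -> [3, 6, 17, 18]

Final sorted array: [3, 6, 17, 18]

The merge sort proceeds by recursively splitting the array and merging sorted halves.
After all merges, the sorted array is [3, 6, 17, 18].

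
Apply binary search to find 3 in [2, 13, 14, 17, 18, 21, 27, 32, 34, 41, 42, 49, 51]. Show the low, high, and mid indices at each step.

Binary search for 3 in [2, 13, 14, 17, 18, 21, 27, 32, 34, 41, 42, 49, 51]:

lo=0, hi=12, mid=6, arr[mid]=27 -> 27 > 3, search left half
lo=0, hi=5, mid=2, arr[mid]=14 -> 14 > 3, search left half
lo=0, hi=1, mid=0, arr[mid]=2 -> 2 < 3, search right half
lo=1, hi=1, mid=1, arr[mid]=13 -> 13 > 3, search left half
lo=1 > hi=0, target 3 not found

Binary search determines that 3 is not in the array after 4 comparisons. The search space was exhausted without finding the target.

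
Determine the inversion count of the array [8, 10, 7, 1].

Finding inversions in [8, 10, 7, 1]:

(0, 2): arr[0]=8 > arr[2]=7
(0, 3): arr[0]=8 > arr[3]=1
(1, 2): arr[1]=10 > arr[2]=7
(1, 3): arr[1]=10 > arr[3]=1
(2, 3): arr[2]=7 > arr[3]=1

Total inversions: 5

The array has 5 inversion(s): (0,2), (0,3), (1,2), (1,3), (2,3). Each pair (i,j) satisfies i < j and arr[i] > arr[j].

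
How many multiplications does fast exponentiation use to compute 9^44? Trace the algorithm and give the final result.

Computing 9^44 by squaring (build up from 9^1; each line after the first costs one multiplication):

9^1 = 9
9^2 = (9^1)^2 = 9^2 = 81
9^4 = (9^2)^2 = 81^2 = 6561
9^5 = 9 * 9^4 = 9 * 6561 = 59049
9^10 = (9^5)^2 = 59049^2 = 3486784401
9^11 = 9 * 9^10 = 9 * 3486784401 = 31381059609
9^22 = (9^11)^2 = 31381059609^2 = 984770902183611232881
9^44 = (9^22)^2 = 984770902183611232881^2 = 969773729787523602876821942164080815560161

Result: 969773729787523602876821942164080815560161
Multiplications needed: 7 (7 lines after 9^1)

9^44 = 969773729787523602876821942164080815560161. Using exponentiation by squaring, this requires 7 multiplications. The key idea: if the exponent is even, square the half-power; if odd, multiply by the base once.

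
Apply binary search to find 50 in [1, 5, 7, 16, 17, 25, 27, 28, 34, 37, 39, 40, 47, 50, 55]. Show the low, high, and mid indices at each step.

Binary search for 50 in [1, 5, 7, 16, 17, 25, 27, 28, 34, 37, 39, 40, 47, 50, 55]:

lo=0, hi=14, mid=7, arr[mid]=28 -> 28 < 50, search right half
lo=8, hi=14, mid=11, arr[mid]=40 -> 40 < 50, search right half
lo=12, hi=14, mid=13, arr[mid]=50 -> Found target at index 13!

Binary search finds 50 at index 13 after 3 comparisons. The search repeatedly halves the search space by comparing with the middle element.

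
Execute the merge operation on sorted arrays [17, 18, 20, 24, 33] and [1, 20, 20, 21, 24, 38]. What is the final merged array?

Merging process:

Compare 17 vs 1: take 1 from right. Merged: [1]
Compare 17 vs 20: take 17 from left. Merged: [1, 17]
Compare 18 vs 20: take 18 from left. Merged: [1, 17, 18]
Compare 20 vs 20: take 20 from left. Merged: [1, 17, 18, 20]
Compare 24 vs 20: take 20 from right. Merged: [1, 17, 18, 20, 20]
Compare 24 vs 20: take 20 from right. Merged: [1, 17, 18, 20, 20, 20]
Compare 24 vs 21: take 21 from right. Merged: [1, 17, 18, 20, 20, 20, 21]
Compare 24 vs 24: take 24 from left. Merged: [1, 17, 18, 20, 20, 20, 21, 24]
Compare 33 vs 24: take 24 from right. Merged: [1, 17, 18, 20, 20, 20, 21, 24, 24]
Compare 33 vs 38: take 33 from left. Merged: [1, 17, 18, 20, 20, 20, 21, 24, 24, 33]
Append remaining from right: [38]. Merged: [1, 17, 18, 20, 20, 20, 21, 24, 24, 33, 38]

Final merged array: [1, 17, 18, 20, 20, 20, 21, 24, 24, 33, 38]
Total comparisons: 10

The merged array is [1, 17, 18, 20, 20, 20, 21, 24, 24, 33, 38], requiring 10 comparisons. The merge step runs in O(n) time where n is the total number of elements.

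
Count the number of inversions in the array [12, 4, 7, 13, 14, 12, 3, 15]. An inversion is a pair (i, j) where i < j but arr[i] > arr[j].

Finding inversions in [12, 4, 7, 13, 14, 12, 3, 15]:

(0, 1): arr[0]=12 > arr[1]=4
(0, 2): arr[0]=12 > arr[2]=7
(0, 6): arr[0]=12 > arr[6]=3
(1, 6): arr[1]=4 > arr[6]=3
(2, 6): arr[2]=7 > arr[6]=3
(3, 5): arr[3]=13 > arr[5]=12
(3, 6): arr[3]=13 > arr[6]=3
(4, 5): arr[4]=14 > arr[5]=12
(4, 6): arr[4]=14 > arr[6]=3
(5, 6): arr[5]=12 > arr[6]=3

Total inversions: 10

The array has 10 inversion(s): (0,1), (0,2), (0,6), (1,6), (2,6), (3,5), (3,6), (4,5), (4,6), (5,6). Each pair (i,j) satisfies i < j and arr[i] > arr[j].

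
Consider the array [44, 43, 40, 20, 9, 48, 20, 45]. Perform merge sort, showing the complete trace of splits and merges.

Merge sort trace:

Split: [44, 43, 40, 20, 9, 48, 20, 45] -> [44, 43, 40, 20] and [9, 48, 20, 45]
  Split: [44, 43, 40, 20] -> [44, 43] and [40, 20]
    Split: [44, 43] -> [44] and [43]
    Merge: [44] + [43] -> [43, 44]
    Split: [40, 20] -> [40] and [20]
    Merge: [40] + [20] -> [20, 40]
  Merge: [43, 44] + [20, 40] -> [20, 40, 43, 44]
  Split: [9, 48, 20, 45] -> [9, 48] and [20, 45]
    Split: [9, 48] -> [9] and [48]
    Merge: [9] + [48] -> [9, 48]
    Split: [20, 45] -> [20] and [45]
    Merge: [20] + [45] -> [20, 45]
  Merge: [9, 48] + [20, 45] -> [9, 20, 45, 48]
Merge: [20, 40, 43, 44] + [9, 20, 45, 48] -> [9, 20, 20, 40, 43, 44, 45, 48]

Final sorted array: [9, 20, 20, 40, 43, 44, 45, 48]

The merge sort proceeds by recursively splitting the array and merging sorted halves.
After all merges, the sorted array is [9, 20, 20, 40, 43, 44, 45, 48].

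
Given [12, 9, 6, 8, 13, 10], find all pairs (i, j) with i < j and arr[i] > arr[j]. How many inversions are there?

Finding inversions in [12, 9, 6, 8, 13, 10]:

(0, 1): arr[0]=12 > arr[1]=9
(0, 2): arr[0]=12 > arr[2]=6
(0, 3): arr[0]=12 > arr[3]=8
(0, 5): arr[0]=12 > arr[5]=10
(1, 2): arr[1]=9 > arr[2]=6
(1, 3): arr[1]=9 > arr[3]=8
(4, 5): arr[4]=13 > arr[5]=10

Total inversions: 7

The array has 7 inversion(s): (0,1), (0,2), (0,3), (0,5), (1,2), (1,3), (4,5). Each pair (i,j) satisfies i < j and arr[i] > arr[j].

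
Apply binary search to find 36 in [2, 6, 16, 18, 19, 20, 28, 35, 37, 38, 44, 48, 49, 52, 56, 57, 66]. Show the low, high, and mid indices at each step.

Binary search for 36 in [2, 6, 16, 18, 19, 20, 28, 35, 37, 38, 44, 48, 49, 52, 56, 57, 66]:

lo=0, hi=16, mid=8, arr[mid]=37 -> 37 > 36, search left half
lo=0, hi=7, mid=3, arr[mid]=18 -> 18 < 36, search right half
lo=4, hi=7, mid=5, arr[mid]=20 -> 20 < 36, search right half
lo=6, hi=7, mid=6, arr[mid]=28 -> 28 < 36, search right half
lo=7, hi=7, mid=7, arr[mid]=35 -> 35 < 36, search right half
lo=8 > hi=7, target 36 not found

Binary search determines that 36 is not in the array after 5 comparisons. The search space was exhausted without finding the target.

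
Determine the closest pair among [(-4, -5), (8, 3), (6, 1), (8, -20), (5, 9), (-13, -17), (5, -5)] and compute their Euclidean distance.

Computing all pairwise distances among 7 points:

d((-4, -5), (8, 3)) = 14.4222
d((-4, -5), (6, 1)) = 11.6619
d((-4, -5), (8, -20)) = 19.2094
d((-4, -5), (5, 9)) = 16.6433
d((-4, -5), (-13, -17)) = 15.0
d((-4, -5), (5, -5)) = 9.0
d((8, 3), (6, 1)) = 2.8284 <-- minimum
d((8, 3), (8, -20)) = 23.0
d((8, 3), (5, 9)) = 6.7082
d((8, 3), (-13, -17)) = 29.0
d((8, 3), (5, -5)) = 8.544
d((6, 1), (8, -20)) = 21.095
d((6, 1), (5, 9)) = 8.0623
d((6, 1), (-13, -17)) = 26.1725
d((6, 1), (5, -5)) = 6.0828
d((8, -20), (5, 9)) = 29.1548
d((8, -20), (-13, -17)) = 21.2132
d((8, -20), (5, -5)) = 15.2971
d((5, 9), (-13, -17)) = 31.6228
d((5, 9), (5, -5)) = 14.0
d((-13, -17), (5, -5)) = 21.6333

Closest pair: (8, 3) and (6, 1) with distance 2.8284

The closest pair is (8, 3) and (6, 1) with Euclidean distance 2.8284. For 7 points, brute-force pairwise comparison is shown above. For large n, the divide-and-conquer algorithm (sort by x, recurse on halves, check the dividing strip) achieves O(n log n).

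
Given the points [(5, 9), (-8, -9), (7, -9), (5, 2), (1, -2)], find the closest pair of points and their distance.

Computing all pairwise distances among 5 points:

d((5, 9), (-8, -9)) = 22.2036
d((5, 9), (7, -9)) = 18.1108
d((5, 9), (5, 2)) = 7.0
d((5, 9), (1, -2)) = 11.7047
d((-8, -9), (7, -9)) = 15.0
d((-8, -9), (5, 2)) = 17.0294
d((-8, -9), (1, -2)) = 11.4018
d((7, -9), (5, 2)) = 11.1803
d((7, -9), (1, -2)) = 9.2195
d((5, 2), (1, -2)) = 5.6569 <-- minimum

Closest pair: (5, 2) and (1, -2) with distance 5.6569

The closest pair is (5, 2) and (1, -2) with Euclidean distance 5.6569. For 5 points, brute-force pairwise comparison is shown above. For large n, the divide-and-conquer algorithm (sort by x, recurse on halves, check the dividing strip) achieves O(n log n).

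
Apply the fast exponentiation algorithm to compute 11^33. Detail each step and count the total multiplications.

Computing 11^33 by squaring (build up from 11^1; each line after the first costs one multiplication):

11^1 = 11
11^2 = (11^1)^2 = 11^2 = 121
11^4 = (11^2)^2 = 121^2 = 14641
11^8 = (11^4)^2 = 14641^2 = 214358881
11^16 = (11^8)^2 = 214358881^2 = 45949729863572161
11^32 = (11^16)^2 = 45949729863572161^2 = 2111377674535255285545615254209921
11^33 = 11 * 11^32 = 11 * 2111377674535255285545615254209921 = 23225154419887808141001767796309131

Result: 23225154419887808141001767796309131
Multiplications needed: 6 (6 lines after 11^1)

11^33 = 23225154419887808141001767796309131. Using exponentiation by squaring, this requires 6 multiplications. The key idea: if the exponent is even, square the half-power; if odd, multiply by the base once.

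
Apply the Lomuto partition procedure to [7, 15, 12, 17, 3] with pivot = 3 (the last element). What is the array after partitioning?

Lomuto partition with pivot = 3:

Initial array: [7, 15, 12, 17, 3]

arr[0]=7 > 3: no swap
arr[1]=15 > 3: no swap
arr[2]=12 > 3: no swap
arr[3]=17 > 3: no swap

Place pivot at position 0: [3, 15, 12, 17, 7]
Pivot position: 0

After partitioning with pivot 3, the array becomes [3, 15, 12, 17, 7]. The pivot is placed at index 0. All elements to the left of the pivot are <= 3, and all elements to the right are > 3.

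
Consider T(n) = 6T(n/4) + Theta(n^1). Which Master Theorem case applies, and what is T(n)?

Master Theorem for T(n) = 6T(n/4) + O(n^1):

a = 6, b = 4, c = 1
log_b(a) = log_4(6) = 1.2925

Case 1: c = 1 < log_4(6) = 1.2925
T(n) = O(n^(log_4 6))

For T(n) = 6T(n/4) + O(n^1): log_4(6) = 1.2925. This is Case 1 of the Master Theorem (c < log_b(a), work dominated by leaves), giving O(n^(log_4 6)).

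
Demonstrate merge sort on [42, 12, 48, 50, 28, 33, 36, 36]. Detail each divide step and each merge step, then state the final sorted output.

Merge sort trace:

Split: [42, 12, 48, 50, 28, 33, 36, 36] -> [42, 12, 48, 50] and [28, 33, 36, 36]
  Split: [42, 12, 48, 50] -> [42, 12] and [48, 50]
    Split: [42, 12] -> [42] and [12]
    Merge: [42] + [12] -> [12, 42]
    Split: [48, 50] -> [48] and [50]
    Merge: [48] + [50] -> [48, 50]
  Merge: [12, 42] + [48, 50] -> [12, 42, 48, 50]
  Split: [28, 33, 36, 36] -> [28, 33] and [36, 36]
    Split: [28, 33] -> [28] and [33]
    Merge: [28] + [33] -> [28, 33]
    Split: [36, 36] -> [36] and [36]
    Merge: [36] + [36] -> [36, 36]
  Merge: [28, 33] + [36, 36] -> [28, 33, 36, 36]
Merge: [12, 42, 48, 50] + [28, 33, 36, 36] -> [12, 28, 33, 36, 36, 42, 48, 50]

Final sorted array: [12, 28, 33, 36, 36, 42, 48, 50]

The merge sort proceeds by recursively splitting the array and merging sorted halves.
After all merges, the sorted array is [12, 28, 33, 36, 36, 42, 48, 50].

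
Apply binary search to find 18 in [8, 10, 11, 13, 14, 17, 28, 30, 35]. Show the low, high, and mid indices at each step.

Binary search for 18 in [8, 10, 11, 13, 14, 17, 28, 30, 35]:

lo=0, hi=8, mid=4, arr[mid]=14 -> 14 < 18, search right half
lo=5, hi=8, mid=6, arr[mid]=28 -> 28 > 18, search left half
lo=5, hi=5, mid=5, arr[mid]=17 -> 17 < 18, search right half
lo=6 > hi=5, target 18 not found

Binary search determines that 18 is not in the array after 3 comparisons. The search space was exhausted without finding the target.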